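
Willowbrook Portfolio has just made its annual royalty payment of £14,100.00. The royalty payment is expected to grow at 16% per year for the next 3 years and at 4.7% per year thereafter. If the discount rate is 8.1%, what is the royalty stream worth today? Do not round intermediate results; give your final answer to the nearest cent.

£585306.67

D_1 = 16356.00000
D_2 = 18972.96000
D_3 = 22008.63360
Terminal value at year 3: TV = D_3×(1+g_2)/(r−g_2) = 23043.03938/0.034 = 677736.45233
P_0 = D_1/(1+r)^1 + D_2/(1+r)^2 + D_3/(1+r)^3 + TV/(1+r)^3
    = 15130.43478 + 16236.17423 + 17422.72166 + 536517.34047 = 585306.67115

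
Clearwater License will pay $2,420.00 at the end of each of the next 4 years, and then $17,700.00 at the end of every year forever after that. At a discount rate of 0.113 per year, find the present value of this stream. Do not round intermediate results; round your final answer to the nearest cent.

$109533.85

PV of 4-year annuity: $2,420.00 × [1 − (1+0.113)^−4] / 0.113 = 7460.08010
Perpetuity value at year 4: $17,700.00 / 0.113 = 156637.16814
PV of perpetuity: 156637.16814 / (1+0.113)^4 = 102073.77240
Total PV = 7460.08010 + 102073.77240 = 109533.85250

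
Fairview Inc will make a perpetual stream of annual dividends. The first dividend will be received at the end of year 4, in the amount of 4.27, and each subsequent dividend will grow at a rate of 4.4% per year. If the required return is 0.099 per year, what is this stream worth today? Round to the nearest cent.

58.49

Value at end of year 3: C₁ / (r − g) = 4.27 / (0.099 − 0.044) = 77.6364
Discount to today: PV = 77.6364 / (1 + 0.099)^3 = 77.6364 / 1.327373 = 58.49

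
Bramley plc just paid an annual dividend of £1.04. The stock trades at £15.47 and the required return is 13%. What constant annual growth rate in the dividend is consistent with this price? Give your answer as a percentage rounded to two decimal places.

P = D₀(1+g)/(r−g) ⇒ P(r−g) = D₀(1+g) ⇒ g(P+D₀) = P·r − D₀
g = (P·r − D₀)/(P + D₀) = (£15.47×0.13 − £1.04) / (£15.47 + £1.04) = 0.058819

5.88%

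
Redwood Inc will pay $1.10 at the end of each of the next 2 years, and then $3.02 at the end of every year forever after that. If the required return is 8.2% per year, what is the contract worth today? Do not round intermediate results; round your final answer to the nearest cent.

PV of 2-year annuity: $1.10 × [1 − (1+0.082)^−2] / 0.082 = 1.95623
Perpetuity value at year 2: $3.02 / 0.082 = 36.82927
PV of perpetuity: 36.82927 / (1+0.082)^2 = 31.45854
Total PV = 1.95623 + 31.45854 = 33.41477

$33.41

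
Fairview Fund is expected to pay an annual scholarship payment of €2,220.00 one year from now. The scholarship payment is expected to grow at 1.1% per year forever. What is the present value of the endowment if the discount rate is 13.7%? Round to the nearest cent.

€17619.05

Growing perpetuity: P = D₁ / (r − g) = €2,220.0000 / (0.137 − 0.011) = €17,619.05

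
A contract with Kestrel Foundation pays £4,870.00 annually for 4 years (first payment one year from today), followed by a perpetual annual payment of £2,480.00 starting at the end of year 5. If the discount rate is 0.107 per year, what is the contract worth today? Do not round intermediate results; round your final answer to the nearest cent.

PV of 4-year annuity: £4,870.00 × [1 − (1+0.107)^−4] / 0.107 = 15206.19864
Perpetuity value at year 4: £2,480.00 / 0.107 = 23177.57009
PV of perpetuity: 23177.57009 / (1+0.107)^4 = 15433.96175
Total PV = 15206.19864 + 15433.96175 = 30640.16039

£30640.16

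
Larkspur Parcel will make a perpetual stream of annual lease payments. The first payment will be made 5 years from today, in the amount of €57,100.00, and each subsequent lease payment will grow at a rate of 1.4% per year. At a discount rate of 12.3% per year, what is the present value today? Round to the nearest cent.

€329374.96

Value at end of year 4: C₁ / (r − g) = €57,100.00 / (0.123 − 0.014) = €523,853.2110
Discount to today: PV = €523,853.2110 / (1 + 0.123)^4 = €523,853.2110 / 1.590446 = €329,374.96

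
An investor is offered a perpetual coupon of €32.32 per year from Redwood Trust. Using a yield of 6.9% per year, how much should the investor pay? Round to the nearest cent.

Level perpetuity: PV = C / r = €32.32 / 0.069 = €468.41

€468.41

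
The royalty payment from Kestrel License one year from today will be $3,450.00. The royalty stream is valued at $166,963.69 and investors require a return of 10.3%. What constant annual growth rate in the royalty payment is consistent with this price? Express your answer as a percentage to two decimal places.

8.23%

P = D₁/(r−g) ⇒ g = r − D₁/P = 0.103 − $3,450.00/$166,963.69 = 0.082337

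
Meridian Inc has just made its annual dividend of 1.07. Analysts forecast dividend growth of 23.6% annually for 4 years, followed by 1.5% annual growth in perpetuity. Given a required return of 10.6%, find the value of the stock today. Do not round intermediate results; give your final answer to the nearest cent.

24.31

D_1 = 1.32252
D_2 = 1.63463
D_3 = 2.02041
D_4 = 2.49722
Terminal value at year 4: TV = D_4×(1+g_2)/(r−g_2) = 2.53468/0.091 = 27.85366
P_0 = D_1/(1+r)^1 + D_2/(1+r)^2 + D_3/(1+r)^3 + D_4/(1+r)^4 + TV/(1+r)^4
    = 1.19577 + 1.33632 + 1.49339 + 1.66893 + 18.61495 = 24.30935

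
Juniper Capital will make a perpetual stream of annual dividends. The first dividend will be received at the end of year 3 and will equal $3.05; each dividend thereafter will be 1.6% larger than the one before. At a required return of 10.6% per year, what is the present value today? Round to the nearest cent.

Value at end of year 2: C₁ / (r − g) = $3.05 / (0.106 − 0.016) = $33.8889
Discount to today: PV = $33.8889 / (1 + 0.106)^2 = $33.8889 / 1.223236 = $27.70

$27.70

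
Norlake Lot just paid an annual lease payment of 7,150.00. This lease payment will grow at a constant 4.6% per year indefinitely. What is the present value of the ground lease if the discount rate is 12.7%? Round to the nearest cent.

92332.10

D₁ = D₀ × (1 + g) = 7,150.00 × 1.046 = 7,478.9000
Growing perpetuity: P = D₁ / (r − g) = 7,478.9000 / (0.127 − 0.046) = 92,332.10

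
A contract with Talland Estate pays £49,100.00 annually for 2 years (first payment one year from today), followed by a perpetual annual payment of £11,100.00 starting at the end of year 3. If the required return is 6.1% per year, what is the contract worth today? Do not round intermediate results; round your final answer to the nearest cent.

PV of 2-year annuity: £49,100.00 × [1 − (1+0.061)^−2] / 0.061 = 89893.58820
Perpetuity value at year 2: £11,100.00 / 0.061 = 181967.21311
PV of perpetuity: 181967.21311 / (1+0.061)^2 = 161645.03737
Total PV = 89893.58820 + 161645.03737 = 251538.62557

£251538.63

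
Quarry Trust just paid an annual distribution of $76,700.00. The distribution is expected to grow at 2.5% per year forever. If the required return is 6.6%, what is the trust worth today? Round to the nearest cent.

D₁ = D₀ × (1 + g) = $76,700.00 × 1.025 = $78,617.5000
Growing perpetuity: P = D₁ / (r − g) = $78,617.5000 / (0.066 − 0.025) = $1,917,500.00

$1917500.00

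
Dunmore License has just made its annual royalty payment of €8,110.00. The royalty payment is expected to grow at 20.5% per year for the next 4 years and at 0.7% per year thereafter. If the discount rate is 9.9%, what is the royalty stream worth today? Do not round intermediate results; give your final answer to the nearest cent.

D_1 = 9772.55000
D_2 = 11775.92275
D_3 = 14189.98691
D_4 = 17098.93423
Terminal value at year 4: TV = D_4×(1+g_2)/(r−g_2) = 17218.62677/0.092 = 187158.98664
P_0 = D_1/(1+r)^1 + D_2/(1+r)^2 + D_3/(1+r)^3 + D_4/(1+r)^4 + TV/(1+r)^4
    = 8892.22020 + 9749.88657 + 10690.27599 + 11721.36722 + 128298.00858 = 169351.75856

€169351.76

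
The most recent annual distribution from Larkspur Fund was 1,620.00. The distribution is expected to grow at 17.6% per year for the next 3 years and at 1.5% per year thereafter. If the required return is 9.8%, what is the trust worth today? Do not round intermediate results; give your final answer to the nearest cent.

29923.62

D_1 = 1905.12000
D_2 = 2240.42112
D_3 = 2634.73524
Terminal value at year 3: TV = D_3×(1+g_2)/(r−g_2) = 2674.25627/0.083 = 32219.95501
P_0 = D_1/(1+r)^1 + D_2/(1+r)^2 + D_3/(1+r)^3 + TV/(1+r)^3
    = 1735.08197 + 1858.33916 + 1990.35232 + 24339.85066 = 29923.62411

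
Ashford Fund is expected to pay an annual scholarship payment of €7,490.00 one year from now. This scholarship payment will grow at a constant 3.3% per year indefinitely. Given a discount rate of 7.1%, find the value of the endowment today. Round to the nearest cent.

Growing perpetuity: P = D₁ / (r − g) = €7,490.0000 / (0.071 − 0.033) = €197,105.26

€197105.26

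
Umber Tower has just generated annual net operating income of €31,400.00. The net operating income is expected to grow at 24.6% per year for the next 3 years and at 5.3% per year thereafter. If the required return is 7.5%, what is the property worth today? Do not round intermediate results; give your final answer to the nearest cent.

D_1 = 39124.40000
D_2 = 48749.00240
D_3 = 60741.25699
Terminal value at year 3: TV = D_3×(1+g_2)/(r−g_2) = 63960.54361/0.022 = 2907297.43686
P_0 = D_1/(1+r)^1 + D_2/(1+r)^2 + D_3/(1+r)^3 + TV/(1+r)^3
    = 36394.79070 + 42184.10159 + 48894.31682 + 2340259.80051 = 2467733.00962

€2467733.01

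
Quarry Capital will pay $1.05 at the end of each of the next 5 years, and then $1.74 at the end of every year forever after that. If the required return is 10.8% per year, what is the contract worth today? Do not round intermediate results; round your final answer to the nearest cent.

$13.55

PV of 5-year annuity: $1.05 × [1 − (1+0.108)^−5] / 0.108 = 3.90030
Perpetuity value at year 5: $1.74 / 0.108 = 16.11111
PV of perpetuity: 16.11111 / (1+0.108)^5 = 9.64776
Total PV = 3.90030 + 9.64776 = 13.54806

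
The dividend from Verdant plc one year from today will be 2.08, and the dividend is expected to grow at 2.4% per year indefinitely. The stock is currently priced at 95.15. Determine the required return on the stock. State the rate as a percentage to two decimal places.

P = D₁/(r − g) ⇒ r = D₁/P + g = 2.0800/95.15 + 0.024 = 0.021860 + 0.024 = 0.045860

4.59%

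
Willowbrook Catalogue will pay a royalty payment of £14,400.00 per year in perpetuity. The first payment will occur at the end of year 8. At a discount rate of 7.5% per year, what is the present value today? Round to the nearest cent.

Value at end of year 7: C / r = £14,400.00 / 0.075 = £192,000.0000
Discount to today: PV = £192,000.0000 / (1 + 0.075)^7 = £192,000.0000 / 1.659049 = £115,728.94

£115728.94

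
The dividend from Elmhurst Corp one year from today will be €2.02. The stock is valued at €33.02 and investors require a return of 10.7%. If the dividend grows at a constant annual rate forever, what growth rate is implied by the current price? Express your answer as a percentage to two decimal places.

4.58%

P = D₁/(r−g) ⇒ g = r − D₁/P = 0.107 − €2.02/€33.02 = 0.045825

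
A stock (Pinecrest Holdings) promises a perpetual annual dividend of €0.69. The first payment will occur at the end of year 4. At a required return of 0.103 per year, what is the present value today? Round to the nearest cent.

€4.99

Value at end of year 3: C / r = €0.69 / 0.103 = €6.6990
Discount to today: PV = €6.6990 / (1 + 0.103)^3 = €6.6990 / 1.341920 = €4.99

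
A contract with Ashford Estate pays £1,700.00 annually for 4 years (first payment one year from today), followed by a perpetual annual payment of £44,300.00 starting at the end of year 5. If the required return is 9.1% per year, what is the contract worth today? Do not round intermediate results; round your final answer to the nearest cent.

PV of 4-year annuity: £1,700.00 × [1 − (1+0.091)^−4] / 0.091 = 5495.45667
Perpetuity value at year 4: £44,300.00 / 0.091 = 486813.18681
PV of perpetuity: 486813.18681 / (1+0.091)^4 = 343608.05133
Total PV = 5495.45667 + 343608.05133 = 349103.50800

£349103.51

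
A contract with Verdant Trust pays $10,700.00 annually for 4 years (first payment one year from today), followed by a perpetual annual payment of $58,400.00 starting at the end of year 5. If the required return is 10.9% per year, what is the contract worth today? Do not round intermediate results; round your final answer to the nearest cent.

$387476.64

PV of 4-year annuity: $10,700.00 × [1 − (1+0.109)^−4] / 0.109 = 33267.17018
Perpetuity value at year 4: $58,400.00 / 0.109 = 535779.81651
PV of perpetuity: 535779.81651 / (1+0.109)^4 = 354209.46710
Total PV = 33267.17018 + 354209.46710 = 387476.63728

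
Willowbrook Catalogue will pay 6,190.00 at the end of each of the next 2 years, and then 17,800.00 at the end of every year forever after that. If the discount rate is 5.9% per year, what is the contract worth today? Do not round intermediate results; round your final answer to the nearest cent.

PV of 2-year annuity: 6,190.00 × [1 − (1+0.059)^−2] / 0.059 = 11364.62410
Perpetuity value at year 2: 17,800.00 / 0.059 = 301694.91525
PV of perpetuity: 301694.91525 / (1+0.059)^2 = 269014.73610
Total PV = 11364.62410 + 269014.73610 = 280379.36020

280379.36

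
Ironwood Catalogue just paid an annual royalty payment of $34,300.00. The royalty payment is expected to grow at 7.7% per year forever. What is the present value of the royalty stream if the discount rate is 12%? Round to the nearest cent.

$859095.35

D₁ = D₀ × (1 + g) = $34,300.00 × 1.077 = $36,941.1000
Growing perpetuity: P = D₁ / (r − g) = $36,941.1000 / (0.12 − 0.077) = $859,095.35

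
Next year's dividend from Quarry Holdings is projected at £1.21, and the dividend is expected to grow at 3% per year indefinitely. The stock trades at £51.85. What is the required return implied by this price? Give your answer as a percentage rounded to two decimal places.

5.33%

P = D₁/(r − g) ⇒ r = D₁/P + g = £1.2100/£51.85 + 0.03 = 0.023337 + 0.03 = 0.053337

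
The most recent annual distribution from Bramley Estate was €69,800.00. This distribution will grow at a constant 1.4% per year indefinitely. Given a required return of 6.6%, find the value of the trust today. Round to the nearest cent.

D₁ = D₀ × (1 + g) = €69,800.00 × 1.014 = €70,777.2000
Growing perpetuity: P = D₁ / (r − g) = €70,777.2000 / (0.066 − 0.014) = €1,361,100.00

€1361100.00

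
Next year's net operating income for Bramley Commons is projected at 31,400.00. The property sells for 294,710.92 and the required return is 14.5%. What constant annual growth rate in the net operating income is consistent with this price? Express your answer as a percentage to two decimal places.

P = D₁/(r−g) ⇒ g = r − D₁/P = 0.145 − 31,400.00/294,710.92 = 0.038455

3.85%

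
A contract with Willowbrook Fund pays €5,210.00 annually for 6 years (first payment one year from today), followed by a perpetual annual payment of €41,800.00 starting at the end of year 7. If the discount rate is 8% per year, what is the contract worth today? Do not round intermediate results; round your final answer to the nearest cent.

PV of 6-year annuity: €5,210.00 × [1 − (1+0.08)^−6] / 0.08 = 24085.20305
Perpetuity value at year 6: €41,800.00 / 0.08 = 522500.00000
PV of perpetuity: 522500.00000 / (1+0.08)^6 = 329263.63005
Total PV = 24085.20305 + 329263.63005 = 353348.83310

€353348.83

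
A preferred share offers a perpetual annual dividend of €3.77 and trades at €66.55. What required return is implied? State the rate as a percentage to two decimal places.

P = C/r ⇒ r = C/P = €3.77/€66.55 = 0.056649

5.66%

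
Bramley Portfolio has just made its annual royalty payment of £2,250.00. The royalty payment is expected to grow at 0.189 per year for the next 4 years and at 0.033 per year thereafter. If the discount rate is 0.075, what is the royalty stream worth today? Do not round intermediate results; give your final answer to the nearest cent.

£94471.23

D_1 = 2675.25000
D_2 = 3180.87225
D_3 = 3782.05711
D_4 = 4496.86590
Terminal value at year 4: TV = D_4×(1+g_2)/(r−g_2) = 4645.26247/0.042 = 110601.48745
P_0 = D_1/(1+r)^1 + D_2/(1+r)^2 + D_3/(1+r)^3 + D_4/(1+r)^4 + TV/(1+r)^4
    = 2488.60465 + 2752.51249 + 3044.40684 + 3367.25557 + 82818.45239 = 94471.23195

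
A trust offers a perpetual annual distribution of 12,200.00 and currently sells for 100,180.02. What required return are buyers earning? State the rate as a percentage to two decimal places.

P = C/r ⇒ r = C/P = 12,200.00/100,180.02 = 0.121781

12.18%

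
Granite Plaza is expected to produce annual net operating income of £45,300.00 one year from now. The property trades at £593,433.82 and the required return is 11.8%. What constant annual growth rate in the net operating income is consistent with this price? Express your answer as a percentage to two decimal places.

P = D₁/(r−g) ⇒ g = r − D₁/P = 0.118 − £45,300.00/£593,433.82 = 0.041665

4.17%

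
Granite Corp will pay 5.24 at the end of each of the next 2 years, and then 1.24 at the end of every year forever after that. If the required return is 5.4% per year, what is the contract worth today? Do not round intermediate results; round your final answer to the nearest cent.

PV of 2-year annuity: 5.24 × [1 − (1+0.054)^−2] / 0.054 = 9.68837
Perpetuity value at year 2: 1.24 / 0.054 = 22.96296
PV of perpetuity: 22.96296 / (1+0.054)^2 = 20.67030
Total PV = 9.68837 + 20.67030 = 30.35866

30.36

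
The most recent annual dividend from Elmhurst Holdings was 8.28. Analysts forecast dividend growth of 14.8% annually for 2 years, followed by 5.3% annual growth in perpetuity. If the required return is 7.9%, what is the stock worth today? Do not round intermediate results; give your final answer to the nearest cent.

D_1 = 9.50544
D_2 = 10.91225
Terminal value at year 2: TV = D_2×(1+g_2)/(r−g_2) = 11.49059/0.026 = 441.94593
P_0 = D_1/(1+r)^1 + D_2/(1+r)^2 + TV/(1+r)^2
    = 8.80949 + 9.37284 + 379.60004 = 397.78237

397.78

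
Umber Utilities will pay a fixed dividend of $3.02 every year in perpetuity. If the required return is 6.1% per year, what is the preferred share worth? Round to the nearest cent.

$49.51

Level perpetuity: PV = C / r = $3.02 / 0.061 = $49.51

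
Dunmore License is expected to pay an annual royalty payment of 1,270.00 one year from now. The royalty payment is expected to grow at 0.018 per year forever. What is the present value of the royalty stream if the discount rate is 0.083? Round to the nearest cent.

Growing perpetuity: P = D₁ / (r − g) = 1,270.0000 / (0.083 − 0.018) = 19,538.46

19538.46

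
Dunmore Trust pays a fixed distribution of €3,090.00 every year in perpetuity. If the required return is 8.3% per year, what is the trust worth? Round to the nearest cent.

Level perpetuity: PV = C / r = €3,090.00 / 0.083 = €37,228.92

€37228.92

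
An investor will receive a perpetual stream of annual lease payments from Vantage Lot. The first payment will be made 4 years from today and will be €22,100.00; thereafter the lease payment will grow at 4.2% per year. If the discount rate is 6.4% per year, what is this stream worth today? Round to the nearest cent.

Value at end of year 3: C₁ / (r − g) = €22,100.00 / (0.064 − 0.042) = €1,004,545.4545
Discount to today: PV = €1,004,545.4545 / (1 + 0.064)^3 = €1,004,545.4545 / 1.204550 = €833,959.02

€833959.02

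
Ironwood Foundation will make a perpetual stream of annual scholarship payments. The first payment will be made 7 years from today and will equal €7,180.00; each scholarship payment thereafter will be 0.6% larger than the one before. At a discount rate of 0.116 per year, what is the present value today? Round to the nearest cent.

Value at end of year 6: C₁ / (r − g) = €7,180.00 / (0.116 − 0.006) = €65,272.7273
Discount to today: PV = €65,272.7273 / (1 + 0.116)^6 = €65,272.7273 / 1.931902 = €33,786.76

€33786.76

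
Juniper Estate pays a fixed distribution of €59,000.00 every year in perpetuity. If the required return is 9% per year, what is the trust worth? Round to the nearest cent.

Level perpetuity: PV = C / r = €59,000.00 / 0.09 = €655,555.56

€655555.56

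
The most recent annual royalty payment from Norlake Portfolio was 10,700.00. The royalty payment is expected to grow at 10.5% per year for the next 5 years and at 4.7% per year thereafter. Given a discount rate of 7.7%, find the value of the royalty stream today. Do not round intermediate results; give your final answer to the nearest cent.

D_1 = 11823.50000
D_2 = 13064.96750
D_3 = 14436.78909
D_4 = 15952.65194
D_5 = 17627.68040
Terminal value at year 5: TV = D_5×(1+g_2)/(r−g_2) = 18456.18137/0.03 = 615206.04581
P_0 = D_1/(1+r)^1 + D_2/(1+r)^2 + D_3/(1+r)^3 + D_4/(1+r)^4 + D_5/(1+r)^5 + TV/(1+r)^5
    = 10978.18013 + 11263.59243 + 11556.42491 + 11856.87050 + 12165.12712 + 424562.93632 = 482383.13141

482383.13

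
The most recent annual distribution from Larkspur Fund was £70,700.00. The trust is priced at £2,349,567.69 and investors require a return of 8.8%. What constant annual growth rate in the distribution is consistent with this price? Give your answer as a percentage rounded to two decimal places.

P = D₀(1+g)/(r−g) ⇒ P(r−g) = D₀(1+g) ⇒ g(P+D₀) = P·r − D₀
g = (P·r − D₀)/(P + D₀) = (£2,349,567.69×0.088 − £70,700.00) / (£2,349,567.69 + £70,700.00) = 0.056218

5.62%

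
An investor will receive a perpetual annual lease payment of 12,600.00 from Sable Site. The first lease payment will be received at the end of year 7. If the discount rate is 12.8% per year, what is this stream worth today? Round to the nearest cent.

47786.58

Value at end of year 6: C / r = 12,600.00 / 0.128 = 98,437.5000
Discount to today: PV = 98,437.5000 / (1 + 0.128)^6 = 98,437.5000 / 2.059940 = 47,786.58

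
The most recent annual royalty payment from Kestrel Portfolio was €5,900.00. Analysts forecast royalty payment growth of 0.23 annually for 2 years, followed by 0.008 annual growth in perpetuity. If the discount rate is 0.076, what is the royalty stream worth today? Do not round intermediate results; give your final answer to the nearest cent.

D_1 = 7257.00000
D_2 = 8926.11000
Terminal value at year 2: TV = D_2×(1+g_2)/(r−g_2) = 8997.51888/0.068 = 132316.45412
P_0 = D_1/(1+r)^1 + D_2/(1+r)^2 + TV/(1+r)^2
    = 6744.42379 + 7709.70378 + 114285.02069 = 128739.14826

€128739.15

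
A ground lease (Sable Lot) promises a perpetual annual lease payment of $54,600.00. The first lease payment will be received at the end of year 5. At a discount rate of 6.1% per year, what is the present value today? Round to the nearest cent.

$706319.62

Value at end of year 4: C / r = $54,600.00 / 0.061 = $895,081.9672
Discount to today: PV = $895,081.9672 / (1 + 0.061)^4 = $895,081.9672 / 1.267248 = $706,319.62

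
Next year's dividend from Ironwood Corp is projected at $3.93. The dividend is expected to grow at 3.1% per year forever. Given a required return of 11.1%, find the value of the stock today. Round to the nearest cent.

$49.13

Growing perpetuity: P = D₁ / (r − g) = $3.9300 / (0.111 − 0.031) = $49.13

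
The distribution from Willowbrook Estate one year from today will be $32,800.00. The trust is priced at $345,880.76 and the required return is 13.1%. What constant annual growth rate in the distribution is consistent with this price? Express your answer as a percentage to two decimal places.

P = D₁/(r−g) ⇒ g = r − D₁/P = 0.131 − $32,800.00/$345,880.76 = 0.036170

3.62%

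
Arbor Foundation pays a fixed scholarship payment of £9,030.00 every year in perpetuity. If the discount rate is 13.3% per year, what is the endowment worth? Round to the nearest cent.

£67894.74

Level perpetuity: PV = C / r = £9,030.00 / 0.133 = £67,894.74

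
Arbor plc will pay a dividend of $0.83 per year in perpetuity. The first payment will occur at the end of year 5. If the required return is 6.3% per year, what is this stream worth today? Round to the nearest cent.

$10.32

Value at end of year 4: C / r = $0.83 / 0.063 = $13.1746
Discount to today: PV = $13.1746 / (1 + 0.063)^4 = $13.1746 / 1.276830 = $10.32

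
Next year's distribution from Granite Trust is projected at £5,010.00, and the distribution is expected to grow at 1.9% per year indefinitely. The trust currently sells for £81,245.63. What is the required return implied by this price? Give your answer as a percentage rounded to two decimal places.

8.07%

P = D₁/(r − g) ⇒ r = D₁/P + g = £5,010.0000/£81,245.63 + 0.019 = 0.061665 + 0.019 = 0.080665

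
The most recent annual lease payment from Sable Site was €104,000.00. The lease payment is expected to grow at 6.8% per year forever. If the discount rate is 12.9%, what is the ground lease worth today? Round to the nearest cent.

€1820852.46

D₁ = D₀ × (1 + g) = €104,000.00 × 1.068 = €111,072.0000
Growing perpetuity: P = D₁ / (r − g) = €111,072.0000 / (0.129 − 0.068) = €1,820,852.46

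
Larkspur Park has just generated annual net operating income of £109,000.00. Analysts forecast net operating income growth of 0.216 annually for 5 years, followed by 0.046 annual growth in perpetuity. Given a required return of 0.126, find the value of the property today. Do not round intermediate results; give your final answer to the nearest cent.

£2783833.95

D_1 = 132544.00000
D_2 = 161173.50400
D_3 = 195986.98086
D_4 = 238320.16873
D_5 = 289797.32518
Terminal value at year 5: TV = D_5×(1+g_2)/(r−g_2) = 303128.00213/0.08 = 3789100.02668
P_0 = D_1/(1+r)^1 + D_2/(1+r)^2 + D_3/(1+r)^3 + D_4/(1+r)^4 + D_5/(1+r)^5 + TV/(1+r)^5
    = 117712.25577 + 127120.87302 + 137281.51118 + 148254.27851 + 160104.08762 + 2093360.94567 = 2783833.95177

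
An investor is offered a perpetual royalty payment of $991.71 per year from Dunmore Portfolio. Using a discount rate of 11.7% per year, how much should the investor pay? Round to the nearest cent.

$8476.15

Level perpetuity: PV = C / r = $991.71 / 0.117 = $8,476.15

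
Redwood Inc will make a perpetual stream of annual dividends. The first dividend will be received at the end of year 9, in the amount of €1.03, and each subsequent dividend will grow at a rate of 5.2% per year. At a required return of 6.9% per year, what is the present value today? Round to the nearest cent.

€35.53

Value at end of year 8: C₁ / (r − g) = €1.03 / (0.069 − 0.052) = €60.5882
Discount to today: PV = €60.5882 / (1 + 0.069)^8 = €60.5882 / 1.705382 = €35.53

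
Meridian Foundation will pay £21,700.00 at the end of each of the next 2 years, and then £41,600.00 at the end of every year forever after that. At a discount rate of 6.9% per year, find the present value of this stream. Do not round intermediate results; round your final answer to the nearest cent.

PV of 2-year annuity: £21,700.00 × [1 − (1+0.069)^−2] / 0.069 = 39288.44264
Perpetuity value at year 2: £41,600.00 / 0.069 = 602898.55072
PV of perpetuity: 602898.55072 / (1+0.069)^2 = 527580.61460
Total PV = 39288.44264 + 527580.61460 = 566869.05724

£566869.06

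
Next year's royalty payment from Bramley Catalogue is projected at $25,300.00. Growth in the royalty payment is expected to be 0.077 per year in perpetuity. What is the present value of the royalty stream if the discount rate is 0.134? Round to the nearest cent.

$443859.65

Growing perpetuity: P = D₁ / (r − g) = $25,300.0000 / (0.134 − 0.077) = $443,859.65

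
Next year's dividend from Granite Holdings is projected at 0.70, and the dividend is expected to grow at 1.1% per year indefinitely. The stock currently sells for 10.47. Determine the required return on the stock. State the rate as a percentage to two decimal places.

P = D₁/(r − g) ⇒ r = D₁/P + g = 0.7000/10.47 + 0.011 = 0.066858 + 0.011 = 0.077858

7.79%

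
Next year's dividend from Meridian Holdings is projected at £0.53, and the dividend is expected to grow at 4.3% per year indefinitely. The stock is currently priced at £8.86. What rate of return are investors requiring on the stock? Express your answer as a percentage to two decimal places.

P = D₁/(r − g) ⇒ r = D₁/P + g = £0.5300/£8.86 + 0.043 = 0.059819 + 0.043 = 0.102819

10.28%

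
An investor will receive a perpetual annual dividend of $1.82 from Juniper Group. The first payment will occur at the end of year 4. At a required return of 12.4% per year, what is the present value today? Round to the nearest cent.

$10.34

Value at end of year 3: C / r = $1.82 / 0.124 = $14.6774
Discount to today: PV = $14.6774 / (1 + 0.124)^3 = $14.6774 / 1.420035 = $10.34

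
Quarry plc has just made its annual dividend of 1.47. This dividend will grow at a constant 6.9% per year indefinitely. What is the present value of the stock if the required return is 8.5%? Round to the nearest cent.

D₁ = D₀ × (1 + g) = 1.47 × 1.069 = 1.5714
Growing perpetuity: P = D₁ / (r − g) = 1.5714 / (0.085 − 0.069) = 98.21

98.21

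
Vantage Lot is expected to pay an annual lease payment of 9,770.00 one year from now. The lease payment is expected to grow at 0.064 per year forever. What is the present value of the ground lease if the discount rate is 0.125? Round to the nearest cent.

160163.93

Growing perpetuity: P = D₁ / (r − g) = 9,770.0000 / (0.125 − 0.064) = 160,163.93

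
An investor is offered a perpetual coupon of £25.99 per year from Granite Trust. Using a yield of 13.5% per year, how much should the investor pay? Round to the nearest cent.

Level perpetuity: PV = C / r = £25.99 / 0.135 = £192.52

£192.52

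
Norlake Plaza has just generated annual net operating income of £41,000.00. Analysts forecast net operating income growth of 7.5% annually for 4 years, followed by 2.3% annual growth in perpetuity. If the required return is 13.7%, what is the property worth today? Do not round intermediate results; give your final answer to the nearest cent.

D_1 = 44075.00000
D_2 = 47380.62500
D_3 = 50934.17188
D_4 = 54754.23477
Terminal value at year 4: TV = D_4×(1+g_2)/(r−g_2) = 56013.58217/0.114 = 491347.21198
P_0 = D_1/(1+r)^1 + D_2/(1+r)^2 + D_3/(1+r)^3 + D_4/(1+r)^4 + TV/(1+r)^4
    = 38764.29200 + 36650.49595 + 34651.96407 + 32762.41106 + 293999.53083 = 436828.69390

£436828.69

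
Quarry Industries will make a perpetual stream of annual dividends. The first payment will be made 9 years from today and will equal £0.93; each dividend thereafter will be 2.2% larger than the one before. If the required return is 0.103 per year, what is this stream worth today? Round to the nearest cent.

£5.24

Value at end of year 8: C₁ / (r − g) = £0.93 / (0.103 − 0.022) = £11.4815
Discount to today: PV = £11.4815 / (1 + 0.103)^8 = £11.4815 / 2.190807 = £5.24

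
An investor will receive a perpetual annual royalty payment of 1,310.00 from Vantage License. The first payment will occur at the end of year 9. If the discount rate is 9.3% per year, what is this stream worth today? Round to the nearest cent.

Value at end of year 8: C / r = 1,310.00 / 0.093 = 14,086.0215
Discount to today: PV = 14,086.0215 / (1 + 0.093)^8 = 14,086.0215 / 2.036861 = 6,915.56

6915.56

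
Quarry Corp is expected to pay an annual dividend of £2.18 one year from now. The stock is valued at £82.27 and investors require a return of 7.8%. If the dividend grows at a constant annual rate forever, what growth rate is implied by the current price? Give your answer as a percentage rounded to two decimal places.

P = D₁/(r−g) ⇒ g = r − D₁/P = 0.078 − £2.18/£82.27 = 0.051502

5.15%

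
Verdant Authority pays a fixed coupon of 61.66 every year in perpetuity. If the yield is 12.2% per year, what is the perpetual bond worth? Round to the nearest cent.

505.41

Level perpetuity: PV = C / r = 61.66 / 0.122 = 505.41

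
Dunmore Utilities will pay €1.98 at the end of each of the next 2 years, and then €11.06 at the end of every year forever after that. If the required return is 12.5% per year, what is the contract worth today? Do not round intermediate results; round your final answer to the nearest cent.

€73.23

PV of 2-year annuity: €1.98 × [1 − (1+0.125)^−2] / 0.125 = 3.32444
Perpetuity value at year 2: €11.06 / 0.125 = 88.48000
PV of perpetuity: 88.48000 / (1+0.125)^2 = 69.91012
Total PV = 3.32444 + 69.91012 = 73.23457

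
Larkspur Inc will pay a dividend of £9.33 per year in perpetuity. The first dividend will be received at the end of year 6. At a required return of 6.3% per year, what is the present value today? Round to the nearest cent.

Value at end of year 5: C / r = £9.33 / 0.063 = £148.0952
Discount to today: PV = £148.0952 / (1 + 0.063)^5 = £148.0952 / 1.357270 = £109.11

£109.11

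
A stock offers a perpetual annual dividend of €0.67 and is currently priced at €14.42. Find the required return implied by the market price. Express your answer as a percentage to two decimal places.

4.65%

P = C/r ⇒ r = C/P = €0.67/€14.42 = 0.046463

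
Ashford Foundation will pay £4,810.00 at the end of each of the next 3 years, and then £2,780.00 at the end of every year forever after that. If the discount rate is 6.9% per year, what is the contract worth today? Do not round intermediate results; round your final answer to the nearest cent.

£45626.96

PV of 3-year annuity: £4,810.00 × [1 − (1+0.069)^−3] / 0.069 = 12646.05834
Perpetuity value at year 3: £2,780.00 / 0.069 = 40289.85507
PV of perpetuity: 40289.85507 / (1+0.069)^3 = 32980.90659
Total PV = 12646.05834 + 32980.90659 = 45626.96493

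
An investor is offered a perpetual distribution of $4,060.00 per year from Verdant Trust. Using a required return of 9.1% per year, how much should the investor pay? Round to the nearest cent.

$44615.38

Level perpetuity: PV = C / r = $4,060.00 / 0.091 = $44,615.38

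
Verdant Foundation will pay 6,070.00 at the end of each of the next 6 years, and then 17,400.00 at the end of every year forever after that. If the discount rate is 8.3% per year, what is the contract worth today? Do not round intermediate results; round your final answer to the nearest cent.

PV of 6-year annuity: 6,070.00 × [1 − (1+0.083)^−6] / 0.083 = 27807.31657
Perpetuity value at year 6: 17,400.00 / 0.083 = 209638.55422
PV of perpetuity: 209638.55422 / (1+0.083)^6 = 129927.30078
Total PV = 27807.31657 + 129927.30078 = 157734.61736

157734.62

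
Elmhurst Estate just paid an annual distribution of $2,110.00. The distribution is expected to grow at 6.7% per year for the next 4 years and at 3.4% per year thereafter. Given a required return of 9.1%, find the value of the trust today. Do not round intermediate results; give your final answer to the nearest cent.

$43003.57

D_1 = 2251.37000
D_2 = 2402.21179
D_3 = 2563.15998
D_4 = 2734.89170
Terminal value at year 4: TV = D_4×(1+g_2)/(r−g_2) = 2827.87802/0.057 = 49611.89502
P_0 = D_1/(1+r)^1 + D_2/(1+r)^2 + D_3/(1+r)^3 + D_4/(1+r)^4 + TV/(1+r)^4
    = 2063.58387 + 2018.18881 + 1973.79235 + 1930.37254 + 35017.63517 = 43003.57273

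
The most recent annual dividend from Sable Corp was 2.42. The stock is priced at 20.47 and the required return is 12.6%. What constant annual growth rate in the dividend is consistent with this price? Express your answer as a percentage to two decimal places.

P = D₀(1+g)/(r−g) ⇒ P(r−g) = D₀(1+g) ⇒ g(P+D₀) = P·r − D₀
g = (P·r − D₀)/(P + D₀) = (20.47×0.126 − 2.42) / (20.47 + 2.42) = 0.006956

0.70%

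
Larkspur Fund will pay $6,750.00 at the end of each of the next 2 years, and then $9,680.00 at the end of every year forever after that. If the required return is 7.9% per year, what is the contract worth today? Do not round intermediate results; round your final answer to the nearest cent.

$117299.51

PV of 2-year annuity: $6,750.00 × [1 − (1+0.079)^−2] / 0.079 = 12053.56108
Perpetuity value at year 2: $9,680.00 / 0.079 = 122531.64557
PV of perpetuity: 122531.64557 / (1+0.079)^2 = 105245.94613
Total PV = 12053.56108 + 105245.94613 = 117299.50721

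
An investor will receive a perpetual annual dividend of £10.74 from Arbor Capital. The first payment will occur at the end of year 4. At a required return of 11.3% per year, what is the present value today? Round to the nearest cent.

£68.94

Value at end of year 3: C / r = £10.74 / 0.113 = £95.0442
Discount to today: PV = £95.0442 / (1 + 0.113)^3 = £95.0442 / 1.378750 = £68.94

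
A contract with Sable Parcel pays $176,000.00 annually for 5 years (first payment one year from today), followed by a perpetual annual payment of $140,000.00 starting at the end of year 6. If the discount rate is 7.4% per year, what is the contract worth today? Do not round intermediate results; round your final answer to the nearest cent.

PV of 5-year annuity: $176,000.00 × [1 − (1+0.074)^−5] / 0.074 = 713971.34915
Perpetuity value at year 5: $140,000.00 / 0.074 = 1891891.89189
PV of perpetuity: 1891891.89189 / (1+0.074)^5 = 1323960.13689
Total PV = 713971.34915 + 1323960.13689 = 2037931.48604

$2037931.49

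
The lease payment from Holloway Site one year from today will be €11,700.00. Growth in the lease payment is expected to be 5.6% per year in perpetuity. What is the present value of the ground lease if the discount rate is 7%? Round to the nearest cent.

€835714.29

Growing perpetuity: P = D₁ / (r − g) = €11,700.0000 / (0.07 − 0.056) = €835,714.29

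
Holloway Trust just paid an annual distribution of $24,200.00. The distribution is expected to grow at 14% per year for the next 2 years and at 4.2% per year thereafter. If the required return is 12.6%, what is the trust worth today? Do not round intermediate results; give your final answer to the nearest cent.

$357012.94

D_1 = 27588.00000
D_2 = 31450.32000
Terminal value at year 2: TV = D_2×(1+g_2)/(r−g_2) = 32771.23344/0.084 = 390133.73143
P_0 = D_1/(1+r)^1 + D_2/(1+r)^2 + TV/(1+r)^2
    = 24500.88810 + 24805.51726 + 307706.53552 = 357012.94088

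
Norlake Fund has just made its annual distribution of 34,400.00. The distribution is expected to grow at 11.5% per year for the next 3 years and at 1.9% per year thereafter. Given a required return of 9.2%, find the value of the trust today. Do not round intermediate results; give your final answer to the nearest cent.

D_1 = 38356.00000
D_2 = 42766.94000
D_3 = 47685.13810
Terminal value at year 3: TV = D_3×(1+g_2)/(r−g_2) = 48591.15572/0.073 = 665632.27019
P_0 = D_1/(1+r)^1 + D_2/(1+r)^2 + D_3/(1+r)^3 + TV/(1+r)^3
    = 35124.54212 + 35864.34475 + 36619.72930 + 511171.28985 = 618779.90603

618779.91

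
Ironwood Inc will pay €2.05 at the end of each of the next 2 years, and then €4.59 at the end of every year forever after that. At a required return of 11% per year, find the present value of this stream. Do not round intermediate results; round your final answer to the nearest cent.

€37.38

PV of 2-year annuity: €2.05 × [1 − (1+0.11)^−2] / 0.11 = 3.51067
Perpetuity value at year 2: €4.59 / 0.11 = 41.72727
PV of perpetuity: 41.72727 / (1+0.11)^2 = 33.86679
Total PV = 3.51067 + 33.86679 = 37.37746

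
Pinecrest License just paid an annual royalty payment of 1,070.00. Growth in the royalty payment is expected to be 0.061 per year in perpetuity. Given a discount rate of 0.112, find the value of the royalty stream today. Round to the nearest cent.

D₁ = D₀ × (1 + g) = 1,070.00 × 1.061 = 1,135.2700
Growing perpetuity: P = D₁ / (r − g) = 1,135.2700 / (0.112 − 0.061) = 22,260.20

22260.20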